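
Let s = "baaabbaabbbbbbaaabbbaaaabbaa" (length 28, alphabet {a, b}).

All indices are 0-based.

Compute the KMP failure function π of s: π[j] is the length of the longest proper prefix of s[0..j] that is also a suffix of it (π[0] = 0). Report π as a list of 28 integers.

π[0] = 0
j=1 s[j]='a': π[1]=0 (border '')
j=2 s[j]='a': π[2]=0 (border '')
j=3 s[j]='a': π[3]=0 (border '')
j=4 s[j]='b': π[4]=1 (border 'b')
j=5 s[j]='b': k: 1→0; π[5]=1 (border 'b')
j=6 s[j]='a': π[6]=2 (border 'ba')
j=7 s[j]='a': π[7]=3 (border 'baa')
j=8 s[j]='b': k: 3→0; π[8]=1 (border 'b')
j=9 s[j]='b': k: 1→0; π[9]=1 (border 'b')
j=10 s[j]='b': k: 1→0; π[10]=1 (border 'b')
j=11 s[j]='b': k: 1→0; π[11]=1 (border 'b')
j=12 s[j]='b': k: 1→0; π[12]=1 (border 'b')
j=13 s[j]='b': k: 1→0; π[13]=1 (border 'b')
j=14 s[j]='a': π[14]=2 (border 'ba')
j=15 s[j]='a': π[15]=3 (border 'baa')
j=16 s[j]='a': π[16]=4 (border 'baaa')
j=17 s[j]='b': π[17]=5 (border 'baaab')
j=18 s[j]='b': π[18]=6 (border 'baaabb')
j=19 s[j]='b': k: 6→1→0; π[19]=1 (border 'b')
j=20 s[j]='a': π[20]=2 (border 'ba')
j=21 s[j]='a': π[21]=3 (border 'baa')
j=22 s[j]='a': π[22]=4 (border 'baaa')
j=23 s[j]='a': k: 4→0; π[23]=0 (border '')
j=24 s[j]='b': π[24]=1 (border 'b')
j=25 s[j]='b': k: 1→0; π[25]=1 (border 'b')
j=26 s[j]='a': π[26]=2 (border 'ba')
j=27 s[j]='a': π[27]=3 (border 'baa')

[0, 0, 0, 0, 1, 1, 2, 3, 1, 1, 1, 1, 1, 1, 2, 3, 4, 5, 6, 1, 2, 3, 4, 0, 1, 1, 2, 3]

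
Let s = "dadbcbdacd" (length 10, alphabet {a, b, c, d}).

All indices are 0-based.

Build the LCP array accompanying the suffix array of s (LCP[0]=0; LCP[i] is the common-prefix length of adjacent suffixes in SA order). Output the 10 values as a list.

rank | idx | suffix
   0 |   7 | acd
   1 |   1 | adbcbdacd
   2 |   3 | bcbdacd
   3 |   5 | bdacd
   4 |   4 | cbdacd
   5 |   8 | cd
   6 |   9 | d
   7 |   6 | dacd
   8 |   0 | dadbcbdacd
   9 |   2 | dbcbdacd

SA = [7, 1, 3, 5, 4, 8, 9, 6, 0, 2]
i: (SA[i-1],SA[i]) lcp shared
  1: (7,1) 1 'a'
  2: (1,3) 0 ''
  3: (3,5) 1 'b'
  4: (5,4) 0 ''
  5: (4,8) 1 'c'
  6: (8,9) 0 ''
  7: (9,6) 1 'd'
  8: (6,0) 2 'da'
  9: (0,2) 1 'd'

[0, 1, 0, 1, 0, 1, 0, 1, 2, 1]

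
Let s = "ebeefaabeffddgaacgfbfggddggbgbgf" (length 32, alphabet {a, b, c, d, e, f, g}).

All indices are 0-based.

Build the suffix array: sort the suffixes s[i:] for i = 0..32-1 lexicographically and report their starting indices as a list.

[5, 14, 6, 15, 1, 7, 19, 27, 29, 16, 11, 23, 12, 24, 0, 2, 3, 8, 31, 4, 18, 10, 9, 20, 13, 26, 28, 22, 30, 17, 25, 21]

sorted suffixes:
  #0 SA[0]=5  'aabeffddgaacgfbfggddggbgbgf'
  #1 SA[1]=14  'aacgfbfggddggbgbgf'
  #2 SA[2]=6  'abeffddgaacgfbfggddggbgbgf'
  #3 SA[3]=15  'acgfbfggddggbgbgf'
  #4 SA[4]=1  'beefaabeffddgaacgfbfggddggbgbgf'
  #5 SA[5]=7  'beffddgaacgfbfggddggbgbgf'
  #6 SA[6]=19  'bfggddggbgbgf'
  #7 SA[7]=27  'bgbgf'
  #8 SA[8]=29  'bgf'
  #9 SA[9]=16  'cgfbfggddggbgbgf'
  #10 SA[10]=11  'ddgaacgfbfggddggbgbgf'
  #11 SA[11]=23  'ddggbgbgf'
  #12 SA[12]=12  'dgaacgfbfggddggbgbgf'
  #13 SA[13]=24  'dggbgbgf'
  #14 SA[14]=0  'ebeefaabeffddgaacgfbfggddggbgbgf'
  #15 SA[15]=2  'eefaabeffddgaacgfbfggddggbgbgf'
  #16 SA[16]=3  'efaabeffddgaacgfbfggddggbgbgf'
  #17 SA[17]=8  'effddgaacgfbfggddggbgbgf'
  #18 SA[18]=31  'f'
  #19 SA[19]=4  'faabeffddgaacgfbfggddggbgbgf'
  #20 SA[20]=18  'fbfggddggbgbgf'
  #21 SA[21]=10  'fddgaacgfbfggddggbgbgf'
  #22 SA[22]=9  'ffddgaacgfbfggddggbgbgf'
  #23 SA[23]=20  'fggddggbgbgf'
  #24 SA[24]=13  'gaacgfbfggddggbgbgf'
  #25 SA[25]=26  'gbgbgf'
  #26 SA[26]=28  'gbgf'
  #27 SA[27]=22  'gddggbgbgf'
  #28 SA[28]=30  'gf'
  #29 SA[29]=17  'gfbfggddggbgbgf'
  #30 SA[30]=25  'ggbgbgf'
  #31 SA[31]=21  'ggddggbgbgf'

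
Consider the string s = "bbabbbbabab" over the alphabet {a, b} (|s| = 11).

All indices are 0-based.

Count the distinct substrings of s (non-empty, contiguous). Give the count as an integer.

45

rank | idx | suffix
   0 |   9 | ab
   1 |   7 | abab
   2 |   2 | abbbbabab
   3 |  10 | b
   4 |   8 | bab
   5 |   6 | babab
   6 |   1 | babbbbabab
   7 |   5 | bbabab
   8 |   0 | bbabbbbabab
   9 |   4 | bbbabab
  10 |   3 | bbbbabab

SA = [9, 7, 2, 10, 8, 6, 1, 5, 0, 4, 3]
rank  pair      lcp
   1  s[9:],s[7:]  2  'ab'
   2  s[7:],s[2:]  2  'ab'
   3  s[2:],s[10:]  0  ''
   4  s[10:],s[8:]  1  'b'
   5  s[8:],s[6:]  3  'bab'
   6  s[6:],s[1:]  3  'bab'
   7  s[1:],s[5:]  1  'b'
   8  s[5:],s[0:]  4  'bbab'
   9  s[0:],s[4:]  2  'bb'
  10  s[4:],s[3:]  3  'bbb'

n(n+1)/2 = 11·12/2 = 66
Σ LCP = 0 + 2 + 2 + 0 + 1 + 3 + 3 + 1 + 4 + 2 + 3 = 21
distinct = 66 − 21 = 45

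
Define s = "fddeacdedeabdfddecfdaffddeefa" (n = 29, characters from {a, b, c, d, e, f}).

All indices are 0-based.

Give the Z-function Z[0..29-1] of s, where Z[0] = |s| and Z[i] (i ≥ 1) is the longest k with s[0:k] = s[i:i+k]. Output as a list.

Z[0]=29
i=1: fresh scan; Z[1]=0
i=2: fresh scan; Z[2]=0
i=3: fresh scan; Z[3]=0
i=4: fresh scan; Z[4]=0
i=5: fresh scan; Z[5]=0
i=6: fresh scan; Z[6]=0
i=7: fresh scan; Z[7]=0
i=8: fresh scan; Z[8]=0
i=9: fresh scan; Z[9]=0
i=10: fresh scan; Z[10]=0
i=11: fresh scan; Z[11]=0
i=12: fresh scan; Z[12]=0
i=13: fresh scan; Z[13]=4 extend→box=[13,17)
i=14: min(r-i=3, Z[1]=0)=0; Z[14]=0
i=15: min(r-i=2, Z[2]=0)=0; Z[15]=0
i=16: min(r-i=1, Z[3]=0)=0; Z[16]=0
i=17: fresh scan; Z[17]=0
i=18: fresh scan; Z[18]=2 extend→box=[18,20)
i=19: min(r-i=1, Z[1]=0)=0; Z[19]=0
i=20: fresh scan; Z[20]=0
i=21: fresh scan; Z[21]=1 extend→box=[21,22)
i=22: fresh scan; Z[22]=4 extend→box=[22,26)
i=23: min(r-i=3, Z[1]=0)=0; Z[23]=0
i=24: min(r-i=2, Z[2]=0)=0; Z[24]=0
i=25: min(r-i=1, Z[3]=0)=0; Z[25]=0
i=26: fresh scan; Z[26]=0
i=27: fresh scan; Z[27]=1 extend→box=[27,28)
i=28: fresh scan; Z[28]=0

[29, 0, 0, 0, 0, 0, 0, 0, 0, 0, 0, 0, 0, 4, 0, 0, 0, 0, 2, 0, 0, 1, 4, 0, 0, 0, 0, 1, 0]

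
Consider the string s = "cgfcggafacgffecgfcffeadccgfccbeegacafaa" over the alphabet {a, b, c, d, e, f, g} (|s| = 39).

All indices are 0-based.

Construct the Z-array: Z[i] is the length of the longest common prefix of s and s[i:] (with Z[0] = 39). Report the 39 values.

Z[0]=39
i=1: fresh scan; Z[1]=0
i=2: fresh scan; Z[2]=0
i=3: fresh scan; Z[3]=2 extend→box=[3,5)
i=4: min(r-i=1, Z[1]=0)=0; Z[4]=0
i=5: fresh scan; Z[5]=0
i=6: fresh scan; Z[6]=0
i=7: fresh scan; Z[7]=0
i=8: fresh scan; Z[8]=0
i=9: fresh scan; Z[9]=3 extend→box=[9,12)
i=10: min(r-i=2, Z[1]=0)=0; Z[10]=0
i=11: min(r-i=1, Z[2]=0)=0; Z[11]=0
i=12: fresh scan; Z[12]=0
i=13: fresh scan; Z[13]=0
i=14: fresh scan; Z[14]=4 extend→box=[14,18)
i=15: min(r-i=3, Z[1]=0)=0; Z[15]=0
i=16: min(r-i=2, Z[2]=0)=0; Z[16]=0
i=17: min(r-i=1, Z[3]=2)=1; Z[17]=1
i=18: fresh scan; Z[18]=0
i=19: fresh scan; Z[19]=0
i=20: fresh scan; Z[20]=0
i=21: fresh scan; Z[21]=0
i=22: fresh scan; Z[22]=0
i=23: fresh scan; Z[23]=1 extend→box=[23,24)
i=24: fresh scan; Z[24]=4 extend→box=[24,28)
i=25: min(r-i=3, Z[1]=0)=0; Z[25]=0
i=26: min(r-i=2, Z[2]=0)=0; Z[26]=0
i=27: min(r-i=1, Z[3]=2)=1; Z[27]=1
i=28: fresh scan; Z[28]=1 extend→box=[28,29)
i=29: fresh scan; Z[29]=0
i=30: fresh scan; Z[30]=0
i=31: fresh scan; Z[31]=0
i=32: fresh scan; Z[32]=0
i=33: fresh scan; Z[33]=0
i=34: fresh scan; Z[34]=1 extend→box=[34,35)
i=35: fresh scan; Z[35]=0
i=36: fresh scan; Z[36]=0
i=37: fresh scan; Z[37]=0
i=38: fresh scan; Z[38]=0

[39, 0, 0, 2, 0, 0, 0, 0, 0, 3, 0, 0, 0, 0, 4, 0, 0, 1, 0, 0, 0, 0, 0, 1, 4, 0, 0, 1, 1, 0, 0, 0, 0, 0, 1, 0, 0, 0, 0]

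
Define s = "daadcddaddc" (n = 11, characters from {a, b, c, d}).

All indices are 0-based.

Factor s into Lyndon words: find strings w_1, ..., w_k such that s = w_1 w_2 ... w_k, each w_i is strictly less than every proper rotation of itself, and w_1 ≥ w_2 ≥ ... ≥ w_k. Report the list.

emit factor 1: 'd' (i=0, period=1)
emit factor 2: 'aadcddaddc' (i=1, period=10)

["d", "aadcddaddc"]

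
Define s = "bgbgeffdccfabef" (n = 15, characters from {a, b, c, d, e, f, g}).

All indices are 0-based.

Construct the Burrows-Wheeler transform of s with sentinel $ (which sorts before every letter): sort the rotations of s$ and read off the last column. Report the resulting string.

ffa$gdcfbgecfebb

rank  rotation          last
    0  $bgbgeffdccfabef  f
    1  abef$bgbgeffdccf  f
    2  bef$bgbgeffdccfa  a
    3  bgbgeffdccfabef$  $
    4  bgeffdccfabef$bg  g
    5  ccfabef$bgbgeffd  d
    6  cfabef$bgbgeffdc  c
    7  dccfabef$bgbgeff  f
    8  ef$bgbgeffdccfab  b
    9  effdccfabef$bgbg  g
   10  f$bgbgeffdccfabe  e
   11  fabef$bgbgeffdcc  c
   12  fdccfabef$bgbgef  f
   13  ffdccfabef$bgbge  e
   14  gbgeffdccfabef$b  b
   15  geffdccfabef$bgb  b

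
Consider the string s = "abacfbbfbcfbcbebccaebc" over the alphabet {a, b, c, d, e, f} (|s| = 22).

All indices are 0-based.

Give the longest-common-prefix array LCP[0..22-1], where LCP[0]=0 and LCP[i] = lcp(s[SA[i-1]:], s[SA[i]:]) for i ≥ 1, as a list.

[0, 1, 1, 0, 1, 1, 2, 2, 2, 1, 1, 0, 1, 1, 1, 1, 3, 0, 3, 0, 2, 3]

rank→(start, suffix):
  0 → (0, 'abacfbbfbcfbcbebccaebc')
  1 → (2, 'acfbbfbcfbcbebccaebc')
  2 → (18, 'aebc')
  3 → (1, 'bacfbbfbcfbcbebccaebc')
  4 → (5, 'bbfbcfbcbebccaebc')
  5 → (20, 'bc')
  6 → (11, 'bcbebccaebc')
  7 → (15, 'bccaebc')
  8 → (8, 'bcfbcbebccaebc')
  9 → (13, 'bebccaebc')
  10 → (6, 'bfbcfbcbebccaebc')
  11 → (21, 'c')
  12 → (17, 'caebc')
  13 → (12, 'cbebccaebc')
  14 → (16, 'ccaebc')
  15 → (3, 'cfbbfbcfbcbebccaebc')
  16 → (9, 'cfbcbebccaebc')
  17 → (19, 'ebc')
  18 → (14, 'ebccaebc')
  19 → (4, 'fbbfbcfbcbebccaebc')
  20 → (10, 'fbcbebccaebc')
  21 → (7, 'fbcfbcbebccaebc')

SA = [0, 2, 18, 1, 5, 20, 11, 15, 8, 13, 6, 21, 17, 12, 16, 3, 9, 19, 14, 4, 10, 7]
[i] adj suffixes → lcp
  [1] 0/2 → 1 ('a')
  [2] 2/18 → 1 ('a')
  [3] 18/1 → 0 ('')
  [4] 1/5 → 1 ('b')
  [5] 5/20 → 1 ('b')
  [6] 20/11 → 2 ('bc')
  [7] 11/15 → 2 ('bc')
  [8] 15/8 → 2 ('bc')
  [9] 8/13 → 1 ('b')
  [10] 13/6 → 1 ('b')
  [11] 6/21 → 0 ('')
  [12] 21/17 → 1 ('c')
  [13] 17/12 → 1 ('c')
  [14] 12/16 → 1 ('c')
  [15] 16/3 → 1 ('c')
  [16] 3/9 → 3 ('cfb')
  [17] 9/19 → 0 ('')
  [18] 19/14 → 3 ('ebc')
  [19] 14/4 → 0 ('')
  [20] 4/10 → 2 ('fb')
  [21] 10/7 → 3 ('fbc')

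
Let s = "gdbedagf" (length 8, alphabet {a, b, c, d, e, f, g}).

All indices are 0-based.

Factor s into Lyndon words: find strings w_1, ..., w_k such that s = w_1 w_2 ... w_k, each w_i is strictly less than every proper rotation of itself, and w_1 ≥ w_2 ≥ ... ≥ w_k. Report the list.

emit factor 1: 'g' (i=0, period=1)
emit factor 2: 'd' (i=1, period=1)
emit factor 3: 'bed' (i=2, period=3)
emit factor 4: 'agf' (i=5, period=3)

["g", "d", "bed", "agf"]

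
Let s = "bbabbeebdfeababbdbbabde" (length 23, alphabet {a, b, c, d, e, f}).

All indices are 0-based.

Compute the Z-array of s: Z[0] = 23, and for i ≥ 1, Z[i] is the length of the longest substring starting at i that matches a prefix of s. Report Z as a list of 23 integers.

[23, 1, 0, 2, 1, 0, 0, 1, 0, 0, 0, 0, 1, 0, 2, 1, 0, 4, 1, 0, 1, 0, 0]

Z[0]=23
i=1: outside box; Z[1]=1 grow→box=[1,2)
i=2: outside box; Z[2]=0
i=3: outside box; Z[3]=2 grow→box=[3,5)
i=4: min(r-i=1, Z[1]=1)=1; Z[4]=1
i=5: outside box; Z[5]=0
i=6: outside box; Z[6]=0
i=7: outside box; Z[7]=1 grow→box=[7,8)
i=8: outside box; Z[8]=0
i=9: outside box; Z[9]=0
i=10: outside box; Z[10]=0
i=11: outside box; Z[11]=0
i=12: outside box; Z[12]=1 grow→box=[12,13)
i=13: outside box; Z[13]=0
i=14: outside box; Z[14]=2 grow→box=[14,16)
i=15: min(r-i=1, Z[1]=1)=1; Z[15]=1
i=16: outside box; Z[16]=0
i=17: outside box; Z[17]=4 grow→box=[17,21)
i=18: min(r-i=3, Z[1]=1)=1; Z[18]=1
i=19: min(r-i=2, Z[2]=0)=0; Z[19]=0
i=20: min(r-i=1, Z[3]=2)=1; Z[20]=1
i=21: outside box; Z[21]=0
i=22: outside box; Z[22]=0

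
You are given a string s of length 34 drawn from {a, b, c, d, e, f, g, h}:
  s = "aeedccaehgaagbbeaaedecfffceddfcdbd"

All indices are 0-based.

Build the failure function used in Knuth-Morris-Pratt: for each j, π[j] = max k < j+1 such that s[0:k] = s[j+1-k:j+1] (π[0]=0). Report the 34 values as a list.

[0, 0, 0, 0, 0, 0, 1, 2, 0, 0, 1, 1, 0, 0, 0, 0, 1, 1, 2, 0, 0, 0, 0, 0, 0, 0, 0, 0, 0, 0, 0, 0, 0, 0]

π[0] = 0
j=1 s[j]='e': π[1]=0 (border '')
j=2 s[j]='e': π[2]=0 (border '')
j=3 s[j]='d': π[3]=0 (border '')
j=4 s[j]='c': π[4]=0 (border '')
j=5 s[j]='c': π[5]=0 (border '')
j=6 s[j]='a': π[6]=1 (border 'a')
j=7 s[j]='e': π[7]=2 (border 'ae')
j=8 s[j]='h': k: 2→0; π[8]=0 (border '')
j=9 s[j]='g': π[9]=0 (border '')
j=10 s[j]='a': π[10]=1 (border 'a')
j=11 s[j]='a': k: 1→0; π[11]=1 (border 'a')
j=12 s[j]='g': k: 1→0; π[12]=0 (border '')
j=13 s[j]='b': π[13]=0 (border '')
j=14 s[j]='b': π[14]=0 (border '')
j=15 s[j]='e': π[15]=0 (border '')
j=16 s[j]='a': π[16]=1 (border 'a')
j=17 s[j]='a': k: 1→0; π[17]=1 (border 'a')
j=18 s[j]='e': π[18]=2 (border 'ae')
j=19 s[j]='d': k: 2→0; π[19]=0 (border '')
j=20 s[j]='e': π[20]=0 (border '')
j=21 s[j]='c': π[21]=0 (border '')
j=22 s[j]='f': π[22]=0 (border '')
j=23 s[j]='f': π[23]=0 (border '')
j=24 s[j]='f': π[24]=0 (border '')
j=25 s[j]='c': π[25]=0 (border '')
j=26 s[j]='e': π[26]=0 (border '')
j=27 s[j]='d': π[27]=0 (border '')
j=28 s[j]='d': π[28]=0 (border '')
j=29 s[j]='f': π[29]=0 (border '')
j=30 s[j]='c': π[30]=0 (border '')
j=31 s[j]='d': π[31]=0 (border '')
j=32 s[j]='b': π[32]=0 (border '')
j=33 s[j]='d': π[33]=0 (border '')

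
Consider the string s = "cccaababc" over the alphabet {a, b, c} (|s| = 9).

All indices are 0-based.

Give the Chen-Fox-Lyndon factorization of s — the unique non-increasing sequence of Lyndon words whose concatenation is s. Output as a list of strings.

emit factor 1: 'c' (i=0, period=1)
emit factor 2: 'c' (i=1, period=1)
emit factor 3: 'c' (i=2, period=1)
emit factor 4: 'aababc' (i=3, period=6)

["c", "c", "c", "aababc"]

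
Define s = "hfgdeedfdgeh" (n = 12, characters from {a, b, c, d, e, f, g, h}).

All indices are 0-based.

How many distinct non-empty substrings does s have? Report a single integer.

rank | idx | suffix
   0 |   3 | deedfdgeh
   1 |   6 | dfdgeh
   2 |   8 | dgeh
   3 |   5 | edfdgeh
   4 |   4 | eedfdgeh
   5 |  10 | eh
   6 |   7 | fdgeh
   7 |   1 | fgdeedfdgeh
   8 |   2 | gdeedfdgeh
   9 |   9 | geh
  10 |  11 | h
  11 |   0 | hfgdeedfdgeh

SA = [3, 6, 8, 5, 4, 10, 7, 1, 2, 9, 11, 0]
[i] adj suffixes → lcp
  [1] 3/6 → 1 ('d')
  [2] 6/8 → 1 ('d')
  [3] 8/5 → 0 ('')
  [4] 5/4 → 1 ('e')
  [5] 4/10 → 1 ('e')
  [6] 10/7 → 0 ('')
  [7] 7/1 → 1 ('f')
  [8] 1/2 → 0 ('')
  [9] 2/9 → 1 ('g')
  [10] 9/11 → 0 ('')
  [11] 11/0 → 1 ('h')

n(n+1)/2 = 12·13/2 = 78
Σ LCP = 0 + 1 + 1 + 0 + 1 + 1 + 0 + 1 + 0 + 1 + 0 + 1 = 7
distinct = 78 − 7 = 71

71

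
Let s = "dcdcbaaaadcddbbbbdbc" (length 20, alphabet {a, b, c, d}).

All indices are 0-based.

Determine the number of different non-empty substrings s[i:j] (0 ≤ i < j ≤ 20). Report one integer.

rank→(start, suffix):
  0 → (5, 'aaaadcddbbbbdbc')
  1 → (6, 'aaadcddbbbbdbc')
  2 → (7, 'aadcddbbbbdbc')
  3 → (8, 'adcddbbbbdbc')
  4 → (4, 'baaaadcddbbbbdbc')
  5 → (13, 'bbbbdbc')
  6 → (14, 'bbbdbc')
  7 → (15, 'bbdbc')
  8 → (18, 'bc')
  9 → (16, 'bdbc')
  10 → (19, 'c')
  11 → (3, 'cbaaaadcddbbbbdbc')
  12 → (1, 'cdcbaaaadcddbbbbdbc')
  13 → (10, 'cddbbbbdbc')
  14 → (12, 'dbbbbdbc')
  15 → (17, 'dbc')
  16 → (2, 'dcbaaaadcddbbbbdbc')
  17 → (0, 'dcdcbaaaadcddbbbbdbc')
  18 → (9, 'dcddbbbbdbc')
  19 → (11, 'ddbbbbdbc')

SA = [5, 6, 7, 8, 4, 13, 14, 15, 18, 16, 19, 3, 1, 10, 12, 17, 2, 0, 9, 11]
i: (SA[i-1],SA[i]) lcp shared
  1: (5,6) 3 'aaa'
  2: (6,7) 2 'aa'
  3: (7,8) 1 'a'
  4: (8,4) 0 ''
  5: (4,13) 1 'b'
  6: (13,14) 3 'bbb'
  7: (14,15) 2 'bb'
  8: (15,18) 1 'b'
  9: (18,16) 1 'b'
  10: (16,19) 0 ''
  11: (19,3) 1 'c'
  12: (3,1) 1 'c'
  13: (1,10) 2 'cd'
  14: (10,12) 0 ''
  15: (12,17) 2 'db'
  16: (17,2) 1 'd'
  17: (2,0) 2 'dc'
  18: (0,9) 3 'dcd'
  19: (9,11) 1 'd'

n(n+1)/2 = 20·21/2 = 210
Σ LCP = 0 + 3 + 2 + 1 + 0 + 1 + 3 + 2 + 1 + 1 + 0 + 1 + 1 + 2 + 0 + 2 + 1 + 2 + 3 + 1 = 27
distinct = 210 − 27 = 183

183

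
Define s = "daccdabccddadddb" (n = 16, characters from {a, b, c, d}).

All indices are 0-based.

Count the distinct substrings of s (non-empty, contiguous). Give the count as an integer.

rank | idx | suffix
   0 |   5 | abccddadddb
   1 |   1 | accdabccddadddb
   2 |  11 | adddb
   3 |  15 | b
   4 |   6 | bccddadddb
   5 |   2 | ccdabccddadddb
   6 |   7 | ccddadddb
   7 |   3 | cdabccddadddb
   8 |   8 | cddadddb
   9 |   4 | dabccddadddb
  10 |   0 | daccdabccddadddb
  11 |  10 | dadddb
  12 |  14 | db
  13 |   9 | ddadddb
  14 |  13 | ddb
  15 |  12 | dddb

SA = [5, 1, 11, 15, 6, 2, 7, 3, 8, 4, 0, 10, 14, 9, 13, 12]
i: (SA[i-1],SA[i]) lcp shared
  1: (5,1) 1 'a'
  2: (1,11) 1 'a'
  3: (11,15) 0 ''
  4: (15,6) 1 'b'
  5: (6,2) 0 ''
  6: (2,7) 3 'ccd'
  7: (7,3) 1 'c'
  8: (3,8) 2 'cd'
  9: (8,4) 0 ''
  10: (4,0) 2 'da'
  11: (0,10) 2 'da'
  12: (10,14) 1 'd'
  13: (14,9) 1 'd'
  14: (9,13) 2 'dd'
  15: (13,12) 2 'dd'

n(n+1)/2 = 16·17/2 = 136
Σ LCP = 0 + 1 + 1 + 0 + 1 + 0 + 3 + 1 + 2 + 0 + 2 + 2 + 1 + 1 + 2 + 2 = 19
distinct = 136 − 19 = 117

117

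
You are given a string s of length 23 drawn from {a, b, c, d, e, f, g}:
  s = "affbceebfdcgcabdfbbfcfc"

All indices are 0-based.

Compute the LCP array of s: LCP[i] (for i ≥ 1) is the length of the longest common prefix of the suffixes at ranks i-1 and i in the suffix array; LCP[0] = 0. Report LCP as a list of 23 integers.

[0, 1, 0, 1, 1, 1, 2, 0, 1, 1, 1, 1, 0, 1, 0, 1, 0, 2, 1, 2, 1, 1, 0]

rank | idx | suffix
   0 |  13 | abdfbbfcfc
   1 |   0 | affbceebfdcgcabdfbbfcfc
   2 |  17 | bbfcfc
   3 |   3 | bceebfdcgcabdfbbfcfc
   4 |  14 | bdfbbfcfc
   5 |  18 | bfcfc
   6 |   7 | bfdcgcabdfbbfcfc
   7 |  22 | c
   8 |  12 | cabdfbbfcfc
   9 |   4 | ceebfdcgcabdfbbfcfc
  10 |  20 | cfc
  11 |  10 | cgcabdfbbfcfc
  12 |   9 | dcgcabdfbbfcfc
  13 |  15 | dfbbfcfc
  14 |   6 | ebfdcgcabdfbbfcfc
  15 |   5 | eebfdcgcabdfbbfcfc
  16 |  16 | fbbfcfc
  17 |   2 | fbceebfdcgcabdfbbfcfc
  18 |  21 | fc
  19 |  19 | fcfc
  20 |   8 | fdcgcabdfbbfcfc
  21 |   1 | ffbceebfdcgcabdfbbfcfc
  22 |  11 | gcabdfbbfcfc

SA = [13, 0, 17, 3, 14, 18, 7, 22, 12, 4, 20, 10, 9, 15, 6, 5, 16, 2, 21, 19, 8, 1, 11]
i: (SA[i-1],SA[i]) lcp shared
  1: (13,0) 1 'a'
  2: (0,17) 0 ''
  3: (17,3) 1 'b'
  4: (3,14) 1 'b'
  5: (14,18) 1 'b'
  6: (18,7) 2 'bf'
  7: (7,22) 0 ''
  8: (22,12) 1 'c'
  9: (12,4) 1 'c'
  10: (4,20) 1 'c'
  11: (20,10) 1 'c'
  12: (10,9) 0 ''
  13: (9,15) 1 'd'
  14: (15,6) 0 ''
  15: (6,5) 1 'e'
  16: (5,16) 0 ''
  17: (16,2) 2 'fb'
  18: (2,21) 1 'f'
  19: (21,19) 2 'fc'
  20: (19,8) 1 'f'
  21: (8,1) 1 'f'
  22: (1,11) 0 ''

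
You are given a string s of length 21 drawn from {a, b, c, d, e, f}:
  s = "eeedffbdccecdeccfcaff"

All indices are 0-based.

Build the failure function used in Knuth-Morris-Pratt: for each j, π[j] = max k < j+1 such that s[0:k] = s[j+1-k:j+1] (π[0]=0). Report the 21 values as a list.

π[0] = 0
j=1 s[j]='e': π[1]=1 (border 'e')
j=2 s[j]='e': π[2]=2 (border 'ee')
j=3 s[j]='d': k: 2→1→0; π[3]=0 (border '')
j=4 s[j]='f': π[4]=0 (border '')
j=5 s[j]='f': π[5]=0 (border '')
j=6 s[j]='b': π[6]=0 (border '')
j=7 s[j]='d': π[7]=0 (border '')
j=8 s[j]='c': π[8]=0 (border '')
j=9 s[j]='c': π[9]=0 (border '')
j=10 s[j]='e': π[10]=1 (border 'e')
j=11 s[j]='c': k: 1→0; π[11]=0 (border '')
j=12 s[j]='d': π[12]=0 (border '')
j=13 s[j]='e': π[13]=1 (border 'e')
j=14 s[j]='c': k: 1→0; π[14]=0 (border '')
j=15 s[j]='c': π[15]=0 (border '')
j=16 s[j]='f': π[16]=0 (border '')
j=17 s[j]='c': π[17]=0 (border '')
j=18 s[j]='a': π[18]=0 (border '')
j=19 s[j]='f': π[19]=0 (border '')
j=20 s[j]='f': π[20]=0 (border '')

[0, 1, 2, 0, 0, 0, 0, 0, 0, 0, 1, 0, 0, 1, 0, 0, 0, 0, 0, 0, 0]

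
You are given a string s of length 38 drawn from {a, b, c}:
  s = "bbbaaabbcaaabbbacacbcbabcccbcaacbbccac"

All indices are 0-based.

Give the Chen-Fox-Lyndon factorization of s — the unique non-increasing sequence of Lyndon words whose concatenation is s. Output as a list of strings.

emit factor 1: 'b' (i=0, period=1)
emit factor 2: 'b' (i=1, period=1)
emit factor 3: 'b' (i=2, period=1)
emit factor 4: 'aaabbc' (i=3, period=6)
emit factor 5: 'aaabbbacacbcbabcccbcaacbbccac' (i=9, period=29)

["b", "b", "b", "aaabbc", "aaabbbacacbcbabcccbcaacbbccac"]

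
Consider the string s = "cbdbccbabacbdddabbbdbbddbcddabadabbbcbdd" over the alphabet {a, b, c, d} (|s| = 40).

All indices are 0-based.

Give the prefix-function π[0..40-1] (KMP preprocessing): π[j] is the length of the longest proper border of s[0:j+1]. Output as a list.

[0, 0, 0, 0, 1, 1, 2, 0, 0, 0, 1, 2, 3, 0, 0, 0, 0, 0, 0, 0, 0, 0, 0, 0, 0, 1, 0, 0, 0, 0, 0, 0, 0, 0, 0, 0, 1, 2, 3, 0]

π[0] = 0
j=1 s[j]='b': π[1]=0 (border '')
j=2 s[j]='d': π[2]=0 (border '')
j=3 s[j]='b': π[3]=0 (border '')
j=4 s[j]='c': π[4]=1 (border 'c')
j=5 s[j]='c': k: 1→0; π[5]=1 (border 'c')
j=6 s[j]='b': π[6]=2 (border 'cb')
j=7 s[j]='a': k: 2→0; π[7]=0 (border '')
j=8 s[j]='b': π[8]=0 (border '')
j=9 s[j]='a': π[9]=0 (border '')
j=10 s[j]='c': π[10]=1 (border 'c')
j=11 s[j]='b': π[11]=2 (border 'cb')
j=12 s[j]='d': π[12]=3 (border 'cbd')
j=13 s[j]='d': k: 3→0; π[13]=0 (border '')
j=14 s[j]='d': π[14]=0 (border '')
j=15 s[j]='a': π[15]=0 (border '')
j=16 s[j]='b': π[16]=0 (border '')
j=17 s[j]='b': π[17]=0 (border '')
j=18 s[j]='b': π[18]=0 (border '')
j=19 s[j]='d': π[19]=0 (border '')
j=20 s[j]='b': π[20]=0 (border '')
j=21 s[j]='b': π[21]=0 (border '')
j=22 s[j]='d': π[22]=0 (border '')
j=23 s[j]='d': π[23]=0 (border '')
j=24 s[j]='b': π[24]=0 (border '')
j=25 s[j]='c': π[25]=1 (border 'c')
j=26 s[j]='d': k: 1→0; π[26]=0 (border '')
j=27 s[j]='d': π[27]=0 (border '')
j=28 s[j]='a': π[28]=0 (border '')
j=29 s[j]='b': π[29]=0 (border '')
j=30 s[j]='a': π[30]=0 (border '')
j=31 s[j]='d': π[31]=0 (border '')
j=32 s[j]='a': π[32]=0 (border '')
j=33 s[j]='b': π[33]=0 (border '')
j=34 s[j]='b': π[34]=0 (border '')
j=35 s[j]='b': π[35]=0 (border '')
j=36 s[j]='c': π[36]=1 (border 'c')
j=37 s[j]='b': π[37]=2 (border 'cb')
j=38 s[j]='d': π[38]=3 (border 'cbd')
j=39 s[j]='d': k: 3→0; π[39]=0 (border '')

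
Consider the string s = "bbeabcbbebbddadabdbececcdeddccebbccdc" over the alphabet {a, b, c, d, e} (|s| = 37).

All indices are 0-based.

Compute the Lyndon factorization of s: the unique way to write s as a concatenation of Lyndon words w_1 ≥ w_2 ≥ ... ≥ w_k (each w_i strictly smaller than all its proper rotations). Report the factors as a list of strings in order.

emit factor 1: 'bbe' (i=0, period=3)
emit factor 2: 'abcbbebbddadabdbececcdeddccebbccdc' (i=3, period=34)

["bbe", "abcbbebbddadabdbececcdeddccebbccdc"]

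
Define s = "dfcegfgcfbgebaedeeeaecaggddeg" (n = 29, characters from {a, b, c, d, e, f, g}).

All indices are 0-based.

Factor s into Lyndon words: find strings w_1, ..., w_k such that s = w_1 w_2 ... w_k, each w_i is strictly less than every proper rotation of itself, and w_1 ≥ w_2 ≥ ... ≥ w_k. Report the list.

emit factor 1: 'df' (i=0, period=2)
emit factor 2: 'cegfgcf' (i=2, period=7)
emit factor 3: 'bge' (i=9, period=3)
emit factor 4: 'b' (i=12, period=1)
emit factor 5: 'aedeee' (i=13, period=6)
emit factor 6: 'aecaggddeg' (i=19, period=10)

["df", "cegfgcf", "bge", "b", "aedeee", "aecaggddeg"]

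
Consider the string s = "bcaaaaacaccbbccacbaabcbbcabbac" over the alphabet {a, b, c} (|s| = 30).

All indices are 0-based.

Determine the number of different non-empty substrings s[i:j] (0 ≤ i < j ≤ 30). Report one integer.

410

sorted suffixes:
  #0 SA[0]=2  'aaaaacaccbbccacbaabcbbcabbac'
  #1 SA[1]=3  'aaaacaccbbccacbaabcbbcabbac'
  #2 SA[2]=4  'aaacaccbbccacbaabcbbcabbac'
  #3 SA[3]=18  'aabcbbcabbac'
  #4 SA[4]=5  'aacaccbbccacbaabcbbcabbac'
  #5 SA[5]=25  'abbac'
  #6 SA[6]=19  'abcbbcabbac'
  #7 SA[7]=28  'ac'
  #8 SA[8]=6  'acaccbbccacbaabcbbcabbac'
  #9 SA[9]=15  'acbaabcbbcabbac'
  #10 SA[10]=8  'accbbccacbaabcbbcabbac'
  #11 SA[11]=17  'baabcbbcabbac'
  #12 SA[12]=27  'bac'
  #13 SA[13]=26  'bbac'
  #14 SA[14]=22  'bbcabbac'
  #15 SA[15]=11  'bbccacbaabcbbcabbac'
  #16 SA[16]=0  'bcaaaaacaccbbccacbaabcbbcabbac'
  #17 SA[17]=23  'bcabbac'
  #18 SA[18]=20  'bcbbcabbac'
  #19 SA[19]=12  'bccacbaabcbbcabbac'
  #20 SA[20]=29  'c'
  #21 SA[21]=1  'caaaaacaccbbccacbaabcbbcabbac'
  #22 SA[22]=24  'cabbac'
  #23 SA[23]=14  'cacbaabcbbcabbac'
  #24 SA[24]=7  'caccbbccacbaabcbbcabbac'
  #25 SA[25]=16  'cbaabcbbcabbac'
  #26 SA[26]=21  'cbbcabbac'
  #27 SA[27]=10  'cbbccacbaabcbbcabbac'
  #28 SA[28]=13  'ccacbaabcbbcabbac'
  #29 SA[29]=9  'ccbbccacbaabcbbcabbac'

SA = [2, 3, 4, 18, 5, 25, 19, 28, 6, 15, 8, 17, 27, 26, 22, 11, 0, 23, 20, 12, 29, 1, 24, 14, 7, 16, 21, 10, 13, 9]
[i] adj suffixes → lcp
  [1] 2/3 → 4 ('aaaa')
  [2] 3/4 → 3 ('aaa')
  [3] 4/18 → 2 ('aa')
  [4] 18/5 → 2 ('aa')
  [5] 5/25 → 1 ('a')
  [6] 25/19 → 2 ('ab')
  [7] 19/28 → 1 ('a')
  [8] 28/6 → 2 ('ac')
  [9] 6/15 → 2 ('ac')
  [10] 15/8 → 2 ('ac')
  [11] 8/17 → 0 ('')
  [12] 17/27 → 2 ('ba')
  [13] 27/26 → 1 ('b')
  [14] 26/22 → 2 ('bb')
  [15] 22/11 → 3 ('bbc')
  [16] 11/0 → 1 ('b')
  [17] 0/23 → 3 ('bca')
  [18] 23/20 → 2 ('bc')
  [19] 20/12 → 2 ('bc')
  [20] 12/29 → 0 ('')
  [21] 29/1 → 1 ('c')
  [22] 1/24 → 2 ('ca')
  [23] 24/14 → 2 ('ca')
  [24] 14/7 → 3 ('cac')
  [25] 7/16 → 1 ('c')
  [26] 16/21 → 2 ('cb')
  [27] 21/10 → 4 ('cbbc')
  [28] 10/13 → 1 ('c')
  [29] 13/9 → 2 ('cc')

n(n+1)/2 = 30·31/2 = 465
Σ LCP = 0 + 4 + 3 + 2 + 2 + 1 + 2 + 1 + 2 + 2 + 2 + 0 + 2 + 1 + 2 + 3 + 1 + 3 + 2 + 2 + 0 + 1 + 2 + 2 + 3 + 1 + 2 + 4 + 1 + 2 = 55
distinct = 465 − 55 = 410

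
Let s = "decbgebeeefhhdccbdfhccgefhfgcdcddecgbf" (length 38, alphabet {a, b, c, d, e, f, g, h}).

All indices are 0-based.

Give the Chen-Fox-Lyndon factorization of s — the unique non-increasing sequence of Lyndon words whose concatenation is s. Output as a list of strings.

["de", "c", "bge", "beeefhhdcc", "bdfhccgefhfgcdcddecgbf"]

emit factor 1: 'de' (i=0, period=2)
emit factor 2: 'c' (i=2, period=1)
emit factor 3: 'bge' (i=3, period=3)
emit factor 4: 'beeefhhdcc' (i=6, period=10)
emit factor 5: 'bdfhccgefhfgcdcddecgbf' (i=16, period=22)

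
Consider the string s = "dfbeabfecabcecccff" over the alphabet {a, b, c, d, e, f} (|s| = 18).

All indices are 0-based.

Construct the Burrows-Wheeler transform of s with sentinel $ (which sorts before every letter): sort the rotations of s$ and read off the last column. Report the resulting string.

fceafaeecbc$bfcfdbc

rank  rotation             last
    0  $dfbeabfecabcecccff  f
    1  abcecccff$dfbeabfec  c
    2  abfecabcecccff$dfbe  e
    3  bcecccff$dfbeabfeca  a
    4  beabfecabcecccff$df  f
    5  bfecabcecccff$dfbea  a
    6  cabcecccff$dfbeabfe  e
    7  cccff$dfbeabfecabce  e
    8  ccff$dfbeabfecabcec  c
    9  cecccff$dfbeabfecab  b
   10  cff$dfbeabfecabcecc  c
   11  dfbeabfecabcecccff$  $
   12  eabfecabcecccff$dfb  b
   13  ecabcecccff$dfbeabf  f
   14  ecccff$dfbeabfecabc  c
   15  f$dfbeabfecabcecccf  f
   16  fbeabfecabcecccff$d  d
   17  fecabcecccff$dfbeab  b
   18  ff$dfbeabfecabceccc  c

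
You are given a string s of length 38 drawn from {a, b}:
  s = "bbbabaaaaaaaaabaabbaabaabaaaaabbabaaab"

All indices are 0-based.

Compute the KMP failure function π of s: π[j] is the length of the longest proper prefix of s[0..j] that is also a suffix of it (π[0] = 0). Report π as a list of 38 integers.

π[0] = 0
j=1 s[j]='b': π[1]=1 (border 'b')
j=2 s[j]='b': π[2]=2 (border 'bb')
j=3 s[j]='a': k: 2→1→0; π[3]=0 (border '')
j=4 s[j]='b': π[4]=1 (border 'b')
j=5 s[j]='a': k: 1→0; π[5]=0 (border '')
j=6 s[j]='a': π[6]=0 (border '')
j=7 s[j]='a': π[7]=0 (border '')
j=8 s[j]='a': π[8]=0 (border '')
j=9 s[j]='a': π[9]=0 (border '')
j=10 s[j]='a': π[10]=0 (border '')
j=11 s[j]='a': π[11]=0 (border '')
j=12 s[j]='a': π[12]=0 (border '')
j=13 s[j]='a': π[13]=0 (border '')
j=14 s[j]='b': π[14]=1 (border 'b')
j=15 s[j]='a': k: 1→0; π[15]=0 (border '')
j=16 s[j]='a': π[16]=0 (border '')
j=17 s[j]='b': π[17]=1 (border 'b')
j=18 s[j]='b': π[18]=2 (border 'bb')
j=19 s[j]='a': k: 2→1→0; π[19]=0 (border '')
j=20 s[j]='a': π[20]=0 (border '')
j=21 s[j]='b': π[21]=1 (border 'b')
j=22 s[j]='a': k: 1→0; π[22]=0 (border '')
j=23 s[j]='a': π[23]=0 (border '')
j=24 s[j]='b': π[24]=1 (border 'b')
j=25 s[j]='a': k: 1→0; π[25]=0 (border '')
j=26 s[j]='a': π[26]=0 (border '')
j=27 s[j]='a': π[27]=0 (border '')
j=28 s[j]='a': π[28]=0 (border '')
j=29 s[j]='a': π[29]=0 (border '')
j=30 s[j]='b': π[30]=1 (border 'b')
j=31 s[j]='b': π[31]=2 (border 'bb')
j=32 s[j]='a': k: 2→1→0; π[32]=0 (border '')
j=33 s[j]='b': π[33]=1 (border 'b')
j=34 s[j]='a': k: 1→0; π[34]=0 (border '')
j=35 s[j]='a': π[35]=0 (border '')
j=36 s[j]='a': π[36]=0 (border '')
j=37 s[j]='b': π[37]=1 (border 'b')

[0, 1, 2, 0, 1, 0, 0, 0, 0, 0, 0, 0, 0, 0, 1, 0, 0, 1, 2, 0, 0, 1, 0, 0, 1, 0, 0, 0, 0, 0, 1, 2, 0, 1, 0, 0, 0, 1]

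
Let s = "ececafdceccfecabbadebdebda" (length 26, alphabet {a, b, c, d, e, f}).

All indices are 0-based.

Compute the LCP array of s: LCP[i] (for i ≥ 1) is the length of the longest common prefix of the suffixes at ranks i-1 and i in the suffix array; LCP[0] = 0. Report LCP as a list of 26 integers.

rank | idx | suffix
   0 |  25 | a
   1 |  14 | abbadebdebda
   2 |  17 | adebdebda
   3 |   4 | afdceccfecabbadebdebda
   4 |  16 | badebdebda
   5 |  15 | bbadebdebda
   6 |  23 | bda
   7 |  20 | bdebda
   8 |  13 | cabbadebdebda
   9 |   3 | cafdceccfecabbadebdebda
  10 |   9 | ccfecabbadebdebda
  11 |   1 | cecafdceccfecabbadebdebda
  12 |   7 | ceccfecabbadebdebda
  13 |  10 | cfecabbadebdebda
  14 |  24 | da
  15 |   6 | dceccfecabbadebdebda
  16 |  21 | debda
  17 |  18 | debdebda
  18 |  22 | ebda
  19 |  19 | ebdebda
  20 |  12 | ecabbadebdebda
  21 |   2 | ecafdceccfecabbadebdebda
  22 |   8 | eccfecabbadebdebda
  23 |   0 | ececafdceccfecabbadebdebda
  24 |   5 | fdceccfecabbadebdebda
  25 |  11 | fecabbadebdebda

SA = [25, 14, 17, 4, 16, 15, 23, 20, 13, 3, 9, 1, 7, 10, 24, 6, 21, 18, 22, 19, 12, 2, 8, 0, 5, 11]
rank  pair      lcp
   1  s[25:],s[14:]  1  'a'
   2  s[14:],s[17:]  1  'a'
   3  s[17:],s[4:]  1  'a'
   4  s[4:],s[16:]  0  ''
   5  s[16:],s[15:]  1  'b'
   6  s[15:],s[23:]  1  'b'
   7  s[23:],s[20:]  2  'bd'
   8  s[20:],s[13:]  0  ''
   9  s[13:],s[3:]  2  'ca'
  10  s[3:],s[9:]  1  'c'
  11  s[9:],s[1:]  1  'c'
  12  s[1:],s[7:]  3  'cec'
  13  s[7:],s[10:]  1  'c'
  14  s[10:],s[24:]  0  ''
  15  s[24:],s[6:]  1  'd'
  16  s[6:],s[21:]  1  'd'
  17  s[21:],s[18:]  4  'debd'
  18  s[18:],s[22:]  0  ''
  19  s[22:],s[19:]  3  'ebd'
  20  s[19:],s[12:]  1  'e'
  21  s[12:],s[2:]  3  'eca'
  22  s[2:],s[8:]  2  'ec'
  23  s[8:],s[0:]  2  'ec'
  24  s[0:],s[5:]  0  ''
  25  s[5:],s[11:]  1  'f'

[0, 1, 1, 1, 0, 1, 1, 2, 0, 2, 1, 1, 3, 1, 0, 1, 1, 4, 0, 3, 1, 3, 2, 2, 0, 1]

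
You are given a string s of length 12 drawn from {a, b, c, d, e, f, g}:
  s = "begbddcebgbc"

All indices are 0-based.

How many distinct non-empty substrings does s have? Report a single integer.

70

rank→(start, suffix):
  0 → (10, 'bc')
  1 → (3, 'bddcebgbc')
  2 → (0, 'begbddcebgbc')
  3 → (8, 'bgbc')
  4 → (11, 'c')
  5 → (6, 'cebgbc')
  6 → (5, 'dcebgbc')
  7 → (4, 'ddcebgbc')
  8 → (7, 'ebgbc')
  9 → (1, 'egbddcebgbc')
  10 → (9, 'gbc')
  11 → (2, 'gbddcebgbc')

SA = [10, 3, 0, 8, 11, 6, 5, 4, 7, 1, 9, 2]
[i] adj suffixes → lcp
  [1] 10/3 → 1 ('b')
  [2] 3/0 → 1 ('b')
  [3] 0/8 → 1 ('b')
  [4] 8/11 → 0 ('')
  [5] 11/6 → 1 ('c')
  [6] 6/5 → 0 ('')
  [7] 5/4 → 1 ('d')
  [8] 4/7 → 0 ('')
  [9] 7/1 → 1 ('e')
  [10] 1/9 → 0 ('')
  [11] 9/2 → 2 ('gb')

n(n+1)/2 = 12·13/2 = 78
Σ LCP = 0 + 1 + 1 + 1 + 0 + 1 + 0 + 1 + 0 + 1 + 0 + 2 = 8
distinct = 78 − 8 = 70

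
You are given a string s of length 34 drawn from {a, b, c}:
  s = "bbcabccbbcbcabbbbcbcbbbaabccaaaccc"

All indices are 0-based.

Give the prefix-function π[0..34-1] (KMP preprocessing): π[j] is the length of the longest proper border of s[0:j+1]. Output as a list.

[0, 1, 0, 0, 1, 0, 0, 1, 2, 3, 1, 0, 0, 1, 2, 2, 2, 3, 1, 0, 1, 2, 2, 0, 0, 1, 0, 0, 0, 0, 0, 0, 0, 0]

π[0] = 0
j=1 s[j]='b': π[1]=1 (border 'b')
j=2 s[j]='c': k: 1→0; π[2]=0 (border '')
j=3 s[j]='a': π[3]=0 (border '')
j=4 s[j]='b': π[4]=1 (border 'b')
j=5 s[j]='c': k: 1→0; π[5]=0 (border '')
j=6 s[j]='c': π[6]=0 (border '')
j=7 s[j]='b': π[7]=1 (border 'b')
j=8 s[j]='b': π[8]=2 (border 'bb')
j=9 s[j]='c': π[9]=3 (border 'bbc')
j=10 s[j]='b': k: 3→0; π[10]=1 (border 'b')
j=11 s[j]='c': k: 1→0; π[11]=0 (border '')
j=12 s[j]='a': π[12]=0 (border '')
j=13 s[j]='b': π[13]=1 (border 'b')
j=14 s[j]='b': π[14]=2 (border 'bb')
j=15 s[j]='b': k: 2→1; π[15]=2 (border 'bb')
j=16 s[j]='b': k: 2→1; π[16]=2 (border 'bb')
j=17 s[j]='c': π[17]=3 (border 'bbc')
j=18 s[j]='b': k: 3→0; π[18]=1 (border 'b')
j=19 s[j]='c': k: 1→0; π[19]=0 (border '')
j=20 s[j]='b': π[20]=1 (border 'b')
j=21 s[j]='b': π[21]=2 (border 'bb')
j=22 s[j]='b': k: 2→1; π[22]=2 (border 'bb')
j=23 s[j]='a': k: 2→1→0; π[23]=0 (border '')
j=24 s[j]='a': π[24]=0 (border '')
j=25 s[j]='b': π[25]=1 (border 'b')
j=26 s[j]='c': k: 1→0; π[26]=0 (border '')
j=27 s[j]='c': π[27]=0 (border '')
j=28 s[j]='a': π[28]=0 (border '')
j=29 s[j]='a': π[29]=0 (border '')
j=30 s[j]='a': π[30]=0 (border '')
j=31 s[j]='c': π[31]=0 (border '')
j=32 s[j]='c': π[32]=0 (border '')
j=33 s[j]='c': π[33]=0 (border '')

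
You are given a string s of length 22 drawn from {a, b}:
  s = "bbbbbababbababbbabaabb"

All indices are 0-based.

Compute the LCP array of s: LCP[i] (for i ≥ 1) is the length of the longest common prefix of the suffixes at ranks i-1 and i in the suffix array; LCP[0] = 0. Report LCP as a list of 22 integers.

[0, 1, 3, 5, 2, 3, 3, 0, 1, 2, 4, 6, 3, 4, 1, 2, 5, 7, 2, 6, 3, 4]

rank→(start, suffix):
  0 → (18, 'aabb')
  1 → (16, 'abaabb')
  2 → (5, 'ababbababbbabaabb')
  3 → (10, 'ababbbabaabb')
  4 → (19, 'abb')
  5 → (7, 'abbababbbabaabb')
  6 → (12, 'abbbabaabb')
  7 → (21, 'b')
  8 → (17, 'baabb')
  9 → (15, 'babaabb')
  10 → (4, 'bababbababbbabaabb')
  11 → (9, 'bababbbabaabb')
  12 → (6, 'babbababbbabaabb')
  13 → (11, 'babbbabaabb')
  14 → (20, 'bb')
  15 → (14, 'bbabaabb')
  16 → (3, 'bbababbababbbabaabb')
  17 → (8, 'bbababbbabaabb')
  18 → (13, 'bbbabaabb')
  19 → (2, 'bbbababbababbbabaabb')
  20 → (1, 'bbbbababbababbbabaabb')
  21 → (0, 'bbbbbababbababbbabaabb')

SA = [18, 16, 5, 10, 19, 7, 12, 21, 17, 15, 4, 9, 6, 11, 20, 14, 3, 8, 13, 2, 1, 0]
rank  pair      lcp
   1  s[18:],s[16:]  1  'a'
   2  s[16:],s[5:]  3  'aba'
   3  s[5:],s[10:]  5  'ababb'
   4  s[10:],s[19:]  2  'ab'
   5  s[19:],s[7:]  3  'abb'
   6  s[7:],s[12:]  3  'abb'
   7  s[12:],s[21:]  0  ''
   8  s[21:],s[17:]  1  'b'
   9  s[17:],s[15:]  2  'ba'
  10  s[15:],s[4:]  4  'baba'
  11  s[4:],s[9:]  6  'bababb'
  12  s[9:],s[6:]  3  'bab'
  13  s[6:],s[11:]  4  'babb'
  14  s[11:],s[20:]  1  'b'
  15  s[20:],s[14:]  2  'bb'
  16  s[14:],s[3:]  5  'bbaba'
  17  s[3:],s[8:]  7  'bbababb'
  18  s[8:],s[13:]  2  'bb'
  19  s[13:],s[2:]  6  'bbbaba'
  20  s[2:],s[1:]  3  'bbb'
  21  s[1:],s[0:]  4  'bbbb'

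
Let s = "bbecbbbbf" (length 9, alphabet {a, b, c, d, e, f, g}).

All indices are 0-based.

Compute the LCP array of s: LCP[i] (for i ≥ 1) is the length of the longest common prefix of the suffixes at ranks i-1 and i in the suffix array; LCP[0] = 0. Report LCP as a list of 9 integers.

sorted suffixes:
  #0 SA[0]=4  'bbbbf'
  #1 SA[1]=5  'bbbf'
  #2 SA[2]=0  'bbecbbbbf'
  #3 SA[3]=6  'bbf'
  #4 SA[4]=1  'becbbbbf'
  #5 SA[5]=7  'bf'
  #6 SA[6]=3  'cbbbbf'
  #7 SA[7]=2  'ecbbbbf'
  #8 SA[8]=8  'f'

SA = [4, 5, 0, 6, 1, 7, 3, 2, 8]
rank  pair      lcp
   1  s[4:],s[5:]  3  'bbb'
   2  s[5:],s[0:]  2  'bb'
   3  s[0:],s[6:]  2  'bb'
   4  s[6:],s[1:]  1  'b'
   5  s[1:],s[7:]  1  'b'
   6  s[7:],s[3:]  0  ''
   7  s[3:],s[2:]  0  ''
   8  s[2:],s[8:]  0  ''

[0, 3, 2, 2, 1, 1, 0, 0, 0]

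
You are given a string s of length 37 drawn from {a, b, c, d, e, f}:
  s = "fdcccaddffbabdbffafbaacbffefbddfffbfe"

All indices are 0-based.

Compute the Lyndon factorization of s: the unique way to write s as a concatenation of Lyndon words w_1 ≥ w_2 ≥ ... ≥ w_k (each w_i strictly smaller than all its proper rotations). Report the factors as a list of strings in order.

emit factor 1: 'f' (i=0, period=1)
emit factor 2: 'd' (i=1, period=1)
emit factor 3: 'c' (i=2, period=1)
emit factor 4: 'c' (i=3, period=1)
emit factor 5: 'c' (i=4, period=1)
emit factor 6: 'addffb' (i=5, period=6)
emit factor 7: 'abdbffafb' (i=11, period=9)
emit factor 8: 'aacbffefbddfffbfe' (i=20, period=17)

["f", "d", "c", "c", "c", "addffb", "abdbffafb", "aacbffefbddfffbfe"]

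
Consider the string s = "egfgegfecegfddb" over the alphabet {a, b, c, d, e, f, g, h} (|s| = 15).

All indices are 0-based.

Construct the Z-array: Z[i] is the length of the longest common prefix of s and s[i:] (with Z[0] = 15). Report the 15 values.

[15, 0, 0, 0, 3, 0, 0, 1, 0, 3, 0, 0, 0, 0, 0]

Z[0]=15
i=1: outside box; Z[1]=0
i=2: outside box; Z[2]=0
i=3: outside box; Z[3]=0
i=4: outside box; Z[4]=3 extend→box=[4,7)
i=5: min(r-i=2, Z[1]=0)=0; Z[5]=0
i=6: min(r-i=1, Z[2]=0)=0; Z[6]=0
i=7: outside box; Z[7]=1 extend→box=[7,8)
i=8: outside box; Z[8]=0
i=9: outside box; Z[9]=3 extend→box=[9,12)
i=10: min(r-i=2, Z[1]=0)=0; Z[10]=0
i=11: min(r-i=1, Z[2]=0)=0; Z[11]=0
i=12: outside box; Z[12]=0
i=13: outside box; Z[13]=0
i=14: outside box; Z[14]=0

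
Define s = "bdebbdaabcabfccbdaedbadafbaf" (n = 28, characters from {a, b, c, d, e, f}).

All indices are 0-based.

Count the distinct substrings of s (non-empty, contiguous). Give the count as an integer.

376

rank→(start, suffix):
  0 → (6, 'aabcabfccbdaedbadafbaf')
  1 → (7, 'abcabfccbdaedbadafbaf')
  2 → (10, 'abfccbdaedbadafbaf')
  3 → (21, 'adafbaf')
  4 → (17, 'aedbadafbaf')
  5 → (26, 'af')
  6 → (23, 'afbaf')
  7 → (20, 'badafbaf')
  8 → (25, 'baf')
  9 → (3, 'bbdaabcabfccbdaedbadafbaf')
  10 → (8, 'bcabfccbdaedbadafbaf')
  11 → (4, 'bdaabcabfccbdaedbadafbaf')
  12 → (15, 'bdaedbadafbaf')
  13 → (0, 'bdebbdaabcabfccbdaedbadafbaf')
  14 → (11, 'bfccbdaedbadafbaf')
  15 → (9, 'cabfccbdaedbadafbaf')
  16 → (14, 'cbdaedbadafbaf')
  17 → (13, 'ccbdaedbadafbaf')
  18 → (5, 'daabcabfccbdaedbadafbaf')
  19 → (16, 'daedbadafbaf')
  20 → (22, 'dafbaf')
  21 → (19, 'dbadafbaf')
  22 → (1, 'debbdaabcabfccbdaedbadafbaf')
  23 → (2, 'ebbdaabcabfccbdaedbadafbaf')
  24 → (18, 'edbadafbaf')
  25 → (27, 'f')
  26 → (24, 'fbaf')
  27 → (12, 'fccbdaedbadafbaf')

SA = [6, 7, 10, 21, 17, 26, 23, 20, 25, 3, 8, 4, 15, 0, 11, 9, 14, 13, 5, 16, 22, 19, 1, 2, 18, 27, 24, 12]
i: (SA[i-1],SA[i]) lcp shared
  1: (6,7) 1 'a'
  2: (7,10) 2 'ab'
  3: (10,21) 1 'a'
  4: (21,17) 1 'a'
  5: (17,26) 1 'a'
  6: (26,23) 2 'af'
  7: (23,20) 0 ''
  8: (20,25) 2 'ba'
  9: (25,3) 1 'b'
  10: (3,8) 1 'b'
  11: (8,4) 1 'b'
  12: (4,15) 3 'bda'
  13: (15,0) 2 'bd'
  14: (0,11) 1 'b'
  15: (11,9) 0 ''
  16: (9,14) 1 'c'
  17: (14,13) 1 'c'
  18: (13,5) 0 ''
  19: (5,16) 2 'da'
  20: (16,22) 2 'da'
  21: (22,19) 1 'd'
  22: (19,1) 1 'd'
  23: (1,2) 0 ''
  24: (2,18) 1 'e'
  25: (18,27) 0 ''
  26: (27,24) 1 'f'
  27: (24,12) 1 'f'

n(n+1)/2 = 28·29/2 = 406
Σ LCP = 0 + 1 + 2 + 1 + 1 + 1 + 2 + 0 + 2 + 1 + 1 + 1 + 3 + 2 + 1 + 0 + 1 + 1 + 0 + 2 + 2 + 1 + 1 + 0 + 1 + 0 + 1 + 1 = 30
distinct = 406 − 30 = 376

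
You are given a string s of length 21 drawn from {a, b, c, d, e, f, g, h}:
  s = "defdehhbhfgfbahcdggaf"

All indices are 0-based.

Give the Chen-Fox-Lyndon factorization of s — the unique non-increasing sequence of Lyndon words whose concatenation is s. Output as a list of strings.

emit factor 1: 'defdehh' (i=0, period=7)
emit factor 2: 'bhfgf' (i=7, period=5)
emit factor 3: 'b' (i=12, period=1)
emit factor 4: 'ahcdgg' (i=13, period=6)
emit factor 5: 'af' (i=19, period=2)

["defdehh", "bhfgf", "b", "ahcdgg", "af"]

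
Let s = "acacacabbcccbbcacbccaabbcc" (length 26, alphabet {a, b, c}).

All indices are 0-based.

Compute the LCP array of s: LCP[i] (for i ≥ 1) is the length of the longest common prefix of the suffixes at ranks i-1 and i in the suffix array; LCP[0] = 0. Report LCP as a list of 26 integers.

rank | idx | suffix
   0 |  20 | aabbcc
   1 |  21 | abbcc
   2 |   6 | abbcccbbcacbccaabbcc
   3 |   4 | acabbcccbbcacbccaabbcc
   4 |   2 | acacabbcccbbcacbccaabbcc
   5 |   0 | acacacabbcccbbcacbccaabbcc
   6 |  15 | acbccaabbcc
   7 |  12 | bbcacbccaabbcc
   8 |  22 | bbcc
   9 |   7 | bbcccbbcacbccaabbcc
  10 |  13 | bcacbccaabbcc
  11 |  23 | bcc
  12 |  17 | bccaabbcc
  13 |   8 | bcccbbcacbccaabbcc
  14 |  25 | c
  15 |  19 | caabbcc
  16 |   5 | cabbcccbbcacbccaabbcc
  17 |   3 | cacabbcccbbcacbccaabbcc
  18 |   1 | cacacabbcccbbcacbccaabbcc
  19 |  14 | cacbccaabbcc
  20 |  11 | cbbcacbccaabbcc
  21 |  16 | cbccaabbcc
  22 |  24 | cc
  23 |  18 | ccaabbcc
  24 |  10 | ccbbcacbccaabbcc
  25 |   9 | cccbbcacbccaabbcc

SA = [20, 21, 6, 4, 2, 0, 15, 12, 22, 7, 13, 23, 17, 8, 25, 19, 5, 3, 1, 14, 11, 16, 24, 18, 10, 9]
[i] adj suffixes → lcp
  [1] 20/21 → 1 ('a')
  [2] 21/6 → 5 ('abbcc')
  [3] 6/4 → 1 ('a')
  [4] 4/2 → 3 ('aca')
  [5] 2/0 → 5 ('acaca')
  [6] 0/15 → 2 ('ac')
  [7] 15/12 → 0 ('')
  [8] 12/22 → 3 ('bbc')
  [9] 22/7 → 4 ('bbcc')
  [10] 7/13 → 1 ('b')
  [11] 13/23 → 2 ('bc')
  [12] 23/17 → 3 ('bcc')
  [13] 17/8 → 3 ('bcc')
  [14] 8/25 → 0 ('')
  [15] 25/19 → 1 ('c')
  [16] 19/5 → 2 ('ca')
  [17] 5/3 → 2 ('ca')
  [18] 3/1 → 4 ('caca')
  [19] 1/14 → 3 ('cac')
  [20] 14/11 → 1 ('c')
  [21] 11/16 → 2 ('cb')
  [22] 16/24 → 1 ('c')
  [23] 24/18 → 2 ('cc')
  [24] 18/10 → 2 ('cc')
  [25] 10/9 → 2 ('cc')

[0, 1, 5, 1, 3, 5, 2, 0, 3, 4, 1, 2, 3, 3, 0, 1, 2, 2, 4, 3, 1, 2, 1, 2, 2, 2]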